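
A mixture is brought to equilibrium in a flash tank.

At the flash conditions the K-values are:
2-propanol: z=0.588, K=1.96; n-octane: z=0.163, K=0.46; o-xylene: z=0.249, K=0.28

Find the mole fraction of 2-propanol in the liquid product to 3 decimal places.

x_2-propanol = 0.405

Iterate (Newton) starting at β = 0.67:
  β = 0.670: g = -0.1408, g' = -0.799 → β = 0.494
  β = 0.494: g = -0.0153, g' = -0.649 → β = 0.470
Converged at β = 0.470.
Compositions from xᵢ = zᵢ/(1+β(Kᵢ−1)), yᵢ = Kᵢxᵢ:
  2-propanol: x = 0.405, y = 0.794
  n-octane: x = 0.218, y = 0.100
  o-xylene: x = 0.376, y = 0.105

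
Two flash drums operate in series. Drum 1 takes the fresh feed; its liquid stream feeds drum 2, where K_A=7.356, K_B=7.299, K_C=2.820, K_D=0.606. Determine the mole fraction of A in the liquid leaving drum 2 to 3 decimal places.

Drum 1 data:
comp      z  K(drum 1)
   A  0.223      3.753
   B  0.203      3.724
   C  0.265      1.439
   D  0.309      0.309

x_A (drum 2) = 0.014

Drum 1:
Let ψ₁ = V/F and solve Σ zᵢ(Kᵢ−1)/(1+ψ₁(Kᵢ−1)) = 0.
Check two-phase: ΣzᵢKᵢ = 2.070 > 1 and Σzᵢ/Kᵢ = 1.298 > 1, so g(0) = 1.070 > 0 and g(1) = -0.298 < 0.
Newton–Raphson from ψ₁ = 0.7:
  ψ₁ = 0.700: g = 0.0754, g' = -0.959 → ψ₁ = 0.779
  ψ₁ = 0.779: g = -0.0030, g' = -1.045 → ψ₁ = 0.776
Converged at ψ₁ = 0.776.
Drum-1 compositions:
  A: x = 0.071, y = 0.267
  B: x = 0.065, y = 0.243
  C: x = 0.198, y = 0.284
  D: x = 0.666, y = 0.206
Drum-2 feed = drum-1 liquid: z₂ = (0.0711, 0.0652, 0.1977, 0.6660).
Drum 2:
Material balance + equilibrium reduce to Σ zᵢ(Kᵢ−1)/(1+ψ₂(Kᵢ−1)) = 0.
g(0) = ΣzᵢKᵢ − 1 = 0.960 and g(1) = 1 − Σzᵢ/Kᵢ = -0.188, so a root lies in (0, 1).
Newton–Raphson from ψ₂ = 0.5:
  ψ₂ = 0.500: g = 0.0688, g' = -0.655 → ψ₂ = 0.605
  ψ₂ = 0.605: g = 0.0054, g' = -0.561 → ψ₂ = 0.615
Converged at ψ₂ = 0.615.
  A: x = 0.014, y = 0.107
  B: x = 0.013, y = 0.098
  C: x = 0.093, y = 0.263
  D: x = 0.879, y = 0.533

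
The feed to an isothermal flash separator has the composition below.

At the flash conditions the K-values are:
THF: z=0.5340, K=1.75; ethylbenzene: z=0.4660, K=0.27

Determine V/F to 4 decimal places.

V/F = 0.1102

Rachford–Rice: g(V/F) = Σ zᵢ(Kᵢ−1)/(1+V/F(Kᵢ−1)) = 0.
g(0) = ΣzᵢKᵢ − 1 = 0.0603 and g(1) = 1 − Σzᵢ/Kᵢ = -1.0311, so a root lies in (0, 1).
Newton–Raphson from V/F = 0.5:
  V/F = 0.5000: g = -0.24444, g' = -0.7747 → V/F = 0.1845
  V/F = 0.1845: g = -0.04130, g' = -0.5634 → V/F = 0.1112
  V/F = 0.1112: g = -0.00055, g' = -0.5501 → V/F = 0.1102
Converged at V/F = 0.1102.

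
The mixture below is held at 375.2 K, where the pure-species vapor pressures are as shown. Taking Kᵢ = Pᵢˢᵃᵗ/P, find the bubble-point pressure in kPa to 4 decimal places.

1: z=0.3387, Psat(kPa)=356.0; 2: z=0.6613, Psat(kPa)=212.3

At the bubble point ψ → 0, so ΣzᵢKᵢ = 1 with Kᵢ = Pᵢˢᵃᵗ/P ⇒ P = ΣzᵢPᵢˢᵃᵗ.
P = 0.3387·356.0 + 0.6613·212.3 = 260.9712 kPa

Pbub = 260.9712 kPa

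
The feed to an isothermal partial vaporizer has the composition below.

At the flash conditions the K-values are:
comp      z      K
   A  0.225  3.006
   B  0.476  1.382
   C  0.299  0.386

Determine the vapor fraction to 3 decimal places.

ψ = 0.717

Material balance + equilibrium reduce to Σ zᵢ(Kᵢ−1)/(1+ψ(Kᵢ−1)) = 0.
Feasibility: ΣzᵢKᵢ = 1.450, Σzᵢ/Kᵢ = 1.194 — both > 1, two phases present.
Iterate (Newton) starting at ψ = 0.68:
  ψ = 0.680: g = 0.0201, g' = -0.538 → ψ = 0.717
Converged at ψ = 0.717.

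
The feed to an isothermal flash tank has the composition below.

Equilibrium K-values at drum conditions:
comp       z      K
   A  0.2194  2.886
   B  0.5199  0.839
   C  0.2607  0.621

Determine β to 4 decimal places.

Material balance + equilibrium reduce to Σ zᵢ(Kᵢ−1)/(1+β(Kᵢ−1)) = 0.
Check two-phase: ΣzᵢKᵢ = 1.2313 > 1 and Σzᵢ/Kᵢ = 1.1155 > 1, so g(0) = 0.2313 > 0 and g(1) = -0.1155 < 0.
Newton iteration, β⁰ = 0.5:
  β = 0.5000: g = 0.00003, g' = -0.2797 → β = 0.5001
Converged at β = 0.5001.

β = 0.5001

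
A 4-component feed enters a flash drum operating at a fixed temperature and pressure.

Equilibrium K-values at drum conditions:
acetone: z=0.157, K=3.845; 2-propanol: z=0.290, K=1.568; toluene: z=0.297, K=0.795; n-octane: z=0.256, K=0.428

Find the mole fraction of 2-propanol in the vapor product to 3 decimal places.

y_2-propanol = 0.341

Let ψ = V/F and solve Σ zᵢ(Kᵢ−1)/(1+ψ(Kᵢ−1)) = 0.
g(0) = ΣzᵢKᵢ − 1 = 0.404 and g(1) = 1 − Σzᵢ/Kᵢ = -0.197, so a root lies in (0, 1).
Newton–Raphson from ψ = 0.53:
  ψ = 0.530: g = 0.0263, g' = -0.446 → ψ = 0.589
  ψ = 0.589: g = 0.0003, g' = -0.437 → ψ = 0.590
Converged at ψ = 0.590.
Compositions from xᵢ = zᵢ/(1+ψ(Kᵢ−1)), yᵢ = Kᵢxᵢ:
  acetone: x = 0.059, y = 0.225
  2-propanol: x = 0.217, y = 0.341
  toluene: x = 0.338, y = 0.269
  n-octane: x = 0.386, y = 0.165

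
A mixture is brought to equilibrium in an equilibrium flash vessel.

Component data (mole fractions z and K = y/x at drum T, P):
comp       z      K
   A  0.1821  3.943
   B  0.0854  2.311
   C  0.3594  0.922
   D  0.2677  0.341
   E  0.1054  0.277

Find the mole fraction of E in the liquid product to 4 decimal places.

x_E = 0.1377

Newton iteration, V/F⁰ = 0.5:
  V/F = 0.5000: g = -0.12716, g' = -0.7079 → V/F = 0.3204
  V/F = 0.3204: g = 0.00314, g' = -0.7731 → V/F = 0.3244
Converged at V/F = 0.3244.
Compositions from xᵢ = zᵢ/(1+V/F(Kᵢ−1)), yᵢ = Kᵢxᵢ:
  A: x = 0.0932, y = 0.3673
  B: x = 0.0599, y = 0.1385
  C: x = 0.3687, y = 0.3400
  D: x = 0.3405, y = 0.1161
  E: x = 0.1377, y = 0.0381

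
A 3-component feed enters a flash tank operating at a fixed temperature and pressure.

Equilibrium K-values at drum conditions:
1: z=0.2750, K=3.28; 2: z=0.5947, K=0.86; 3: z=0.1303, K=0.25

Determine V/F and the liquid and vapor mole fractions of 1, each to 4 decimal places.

V/F = 0.5926, x_1 = 0.1170, y_1 = 0.3837

Rachford–Rice: g(V/F) = Σ zᵢ(Kᵢ−1)/(1+V/F(Kᵢ−1)) = 0.
g(0) = ΣzᵢKᵢ − 1 = 0.4460 and g(1) = 1 − Σzᵢ/Kᵢ = -0.2966, so a root lies in (0, 1).
Newton iteration, V/F⁰ = 0.5:
  V/F = 0.5000: g = 0.04711, g' = -0.5133 → V/F = 0.5918
  V/F = 0.5918: g = 0.00040, g' = -0.5098 → V/F = 0.5926
Converged at V/F = 0.5926.
Compositions from xᵢ = zᵢ/(1+V/F(Kᵢ−1)), yᵢ = Kᵢxᵢ:
  1: x = 0.1170, y = 0.3837
  2: x = 0.6485, y = 0.5577
  3: x = 0.2345, y = 0.0586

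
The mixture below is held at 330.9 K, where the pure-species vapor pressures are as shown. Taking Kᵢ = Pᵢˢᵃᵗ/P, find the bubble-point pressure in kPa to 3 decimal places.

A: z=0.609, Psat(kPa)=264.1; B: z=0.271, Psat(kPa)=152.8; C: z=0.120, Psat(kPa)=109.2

At the bubble point ψ → 0, so ΣzᵢKᵢ = 1 with Kᵢ = Pᵢˢᵃᵗ/P ⇒ P = ΣzᵢPᵢˢᵃᵗ.
P = 0.609·264.1 + 0.271·152.8 + 0.120·109.2 = 215.350 kPa

Pbub = 215.350 kPa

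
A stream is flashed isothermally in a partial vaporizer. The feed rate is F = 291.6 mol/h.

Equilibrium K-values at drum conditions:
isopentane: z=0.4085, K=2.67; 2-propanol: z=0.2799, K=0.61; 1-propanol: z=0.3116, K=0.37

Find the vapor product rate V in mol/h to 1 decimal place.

Material balance + equilibrium reduce to Σ zᵢ(Kᵢ−1)/(1+V/F(Kᵢ−1)) = 0.
Check two-phase: ΣzᵢKᵢ = 1.3767 > 1 and Σzᵢ/Kᵢ = 1.4540 > 1, so g(0) = 0.3767 > 0 and g(1) = -0.4540 < 0.
Iterate (Newton) starting at V/F = 0.62:
  V/F = 0.6200: g = -0.13094, g' = -0.6821 → V/F = 0.4280
  V/F = 0.4280: g = -0.00199, g' = -0.6806 → V/F = 0.4251
Converged at V/F = 0.4251.
Then V = V/F·F = 0.4251·291.6 = 124.0 mol/h and L = F − V = 167.6 mol/h.

V = 124.0 mol/h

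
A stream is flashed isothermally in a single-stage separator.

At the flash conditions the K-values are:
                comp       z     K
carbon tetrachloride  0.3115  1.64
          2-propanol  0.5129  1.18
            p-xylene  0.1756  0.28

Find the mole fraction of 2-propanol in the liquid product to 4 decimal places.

x_2-propanol = 0.4619

Material balance + equilibrium reduce to Σ zᵢ(Kᵢ−1)/(1+V/F(Kᵢ−1)) = 0.
Check two-phase: ΣzᵢKᵢ = 1.1653 > 1 and Σzᵢ/Kᵢ = 1.2517 > 1, so g(0) = 0.1652 > 0 and g(1) = -0.2517 < 0.
Iterate (Newton) starting at V/F = 0.33:
  V/F = 0.3300: g = 0.08591, g' = -0.2584 → V/F = 0.6625
  V/F = 0.6625: g = -0.01925, g' = -0.4090 → V/F = 0.6154
  V/F = 0.6154: g = -0.00088, g' = -0.3727 → V/F = 0.6130
Converged at V/F = 0.6130.
Compositions from xᵢ = zᵢ/(1+V/F(Kᵢ−1)), yᵢ = Kᵢxᵢ:
  carbon tetrachloride: x = 0.2237, y = 0.3669
  2-propanol: x = 0.4619, y = 0.5451
  p-xylene: x = 0.3143, y = 0.0880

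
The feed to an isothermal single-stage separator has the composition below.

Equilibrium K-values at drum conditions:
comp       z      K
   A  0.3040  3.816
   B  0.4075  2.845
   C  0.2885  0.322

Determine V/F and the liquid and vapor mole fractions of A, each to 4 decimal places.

V/F = 0.9179, x_A = 0.0848, y_A = 0.3236

Rachford–Rice: g(V/F) = Σ zᵢ(Kᵢ−1)/(1+V/F(Kᵢ−1)) = 0.
Check two-phase: ΣzᵢKᵢ = 2.4123 > 1 and Σzᵢ/Kᵢ = 1.1189 > 1, so g(0) = 1.4123 > 0 and g(1) = -0.1189 < 0.
Newton–Raphson from V/F = 0.37:
  V/F = 0.3700: g = 0.60496, g' = -1.3044 → V/F = 0.8338
  V/F = 0.8338: g = 0.10192, g' = -1.1322 → V/F = 0.9238
  V/F = 0.9238: g = -0.00777, g' = -1.3253 → V/F = 0.9179
Converged at V/F = 0.9179.
Compositions from xᵢ = zᵢ/(1+V/F(Kᵢ−1)), yᵢ = Kᵢxᵢ:
  A: x = 0.0848, y = 0.3236
  B: x = 0.1513, y = 0.4304
  C: x = 0.7639, y = 0.2460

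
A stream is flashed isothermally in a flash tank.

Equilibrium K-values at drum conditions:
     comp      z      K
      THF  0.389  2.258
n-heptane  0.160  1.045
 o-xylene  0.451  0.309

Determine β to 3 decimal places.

Newton iteration, β⁰ = 0.68:
  β = 0.680: g = -0.3171, g' = -0.945 → β = 0.345
  β = 0.345: g = -0.0605, g' = -0.671 → β = 0.254
Converged at β = 0.254.

β = 0.254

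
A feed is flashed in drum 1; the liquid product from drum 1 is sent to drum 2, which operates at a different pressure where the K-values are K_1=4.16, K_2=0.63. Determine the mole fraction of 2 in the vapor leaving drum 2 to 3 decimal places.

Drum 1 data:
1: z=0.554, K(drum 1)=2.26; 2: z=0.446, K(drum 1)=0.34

y_2 (drum 2) = 0.564

Drum 1:
Iterate (Newton) starting at ψ₁ = 0.44:
  ψ₁ = 0.440: g = 0.0342, g' = -0.750 → ψ₁ = 0.486
  ψ₁ = 0.486: g = -0.0002, g' = -0.759 → ψ₁ = 0.485
Converged at ψ₁ = 0.485.
Drum-1 compositions:
  1: x = 0.344, y = 0.777
  2: x = 0.656, y = 0.223
Drum-2 feed = drum-1 liquid: z₂ = (0.3438, 0.6563).
Drum 2:
Material balance + equilibrium reduce to Σ zᵢ(Kᵢ−1)/(1+ψ₂(Kᵢ−1)) = 0.
Feasibility: ΣzᵢKᵢ = 1.843, Σzᵢ/Kᵢ = 1.124 — both > 1, two phases present.
Binary case is linear: z₁(K₁−1)(1+ψ₂(K₂−1)) + z₂(K₂−1)(1+ψ₂(K₁−1)) = 0
⇒ ψ₂ = [z₁(K₁−1)+z₂(K₂−1)] / [−(K₁−1)(K₂−1)] = 0.8434/1.1692 = 0.721
  1: x = 0.105, y = 0.436
  2: x = 0.895, y = 0.564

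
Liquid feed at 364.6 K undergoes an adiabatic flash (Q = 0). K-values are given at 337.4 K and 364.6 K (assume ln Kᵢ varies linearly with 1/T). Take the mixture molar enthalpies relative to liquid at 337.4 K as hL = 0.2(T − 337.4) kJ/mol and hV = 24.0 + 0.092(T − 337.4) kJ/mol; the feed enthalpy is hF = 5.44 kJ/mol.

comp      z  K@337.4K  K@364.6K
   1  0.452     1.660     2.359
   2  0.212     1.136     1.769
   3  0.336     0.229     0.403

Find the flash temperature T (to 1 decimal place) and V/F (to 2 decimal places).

T = 338.9 K, V/F = 0.22

Adiabatic flash: solve Rachford–Rice at each trial T, then check hF = ψ·hV(T) + (1−ψ)·hL(T).
  T = 337.4 K: K = (1.660, 1.136, 0.229), RR gives ψ = 0.166, H_out = 3.983 kJ/mol
  T = 364.6 K: K = (2.359, 1.769, 0.403), RR gives ψ = 0.816, H_out = 22.636 kJ/mol
  T = 351.0 K: K = (1.992, 1.430, 0.307), RR gives ψ = 0.530, H_out = 14.671 kJ/mol
  T = 344.2 K: K = (1.822, 1.277, 0.266), RR gives ψ = 0.369, H_out = 9.951 kJ/mol
  T = 340.8 K: K = (1.740, 1.205, 0.247), RR gives ψ = 0.275, H_out = 7.179 kJ/mol
  T = 339.1 K: K = (1.700, 1.170, 0.238), RR gives ψ = 0.223, H_out = 5.643 kJ/mol
Linear interpolation between T = 337.4 (H_out = 3.983) and T = 339.1 (H_out = 5.643) on hF = 5.44 gives T ≈ 338.9 K, at which ψ = 0.22.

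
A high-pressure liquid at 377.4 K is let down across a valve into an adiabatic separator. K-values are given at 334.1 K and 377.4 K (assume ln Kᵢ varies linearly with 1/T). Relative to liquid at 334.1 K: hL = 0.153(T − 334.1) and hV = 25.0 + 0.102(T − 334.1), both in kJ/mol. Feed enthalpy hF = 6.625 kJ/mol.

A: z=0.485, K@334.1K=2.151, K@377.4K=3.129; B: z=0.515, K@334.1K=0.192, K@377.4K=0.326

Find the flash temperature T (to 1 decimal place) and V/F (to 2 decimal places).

T = 341.6 K, V/F = 0.22

Adiabatic flash: solve Rachford–Rice at each trial T, then check hF = ψ·hV(T) + (1−ψ)·hL(T).
  T = 334.1 K: K = (2.151, 0.192), RR gives ψ = 0.153, H_out = 3.820 kJ/mol
  T = 377.4 K: K = (3.129, 0.326), RR gives ψ = 0.478, H_out = 17.512 kJ/mol
  T = 355.8 K: K = (2.625, 0.254), RR gives ψ = 0.334, H_out = 11.291 kJ/mol
  T = 345.0 K: K = (2.385, 0.222), RR gives ψ = 0.252, H_out = 7.818 kJ/mol
  T = 339.6 K: K = (2.268, 0.207), RR gives ψ = 0.205, H_out = 5.917 kJ/mol
  T = 342.3 K: K = (2.326, 0.214), RR gives ψ = 0.229, H_out = 6.885 kJ/mol
  T = 341.0 K: K = (2.298, 0.211), RR gives ψ = 0.218, H_out = 6.423 kJ/mol
Linear interpolation between T = 341.0 (H_out = 6.423) and T = 342.3 (H_out = 6.885) on hF = 6.625 gives T ≈ 341.6 K, at which ψ = 0.22.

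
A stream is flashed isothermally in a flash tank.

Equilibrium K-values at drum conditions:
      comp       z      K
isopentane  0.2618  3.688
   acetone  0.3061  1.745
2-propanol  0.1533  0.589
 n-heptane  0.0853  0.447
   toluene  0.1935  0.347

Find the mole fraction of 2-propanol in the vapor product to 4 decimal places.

y_2-propanol = 0.1263

Rachford–Rice: g(V/F) = Σ zᵢ(Kᵢ−1)/(1+V/F(Kᵢ−1)) = 0.
g(0) = ΣzᵢKᵢ − 1 = 0.6952 and g(1) = 1 − Σzᵢ/Kᵢ = -0.2551, so a root lies in (0, 1).
Newton iteration, V/F⁰ = 0.5:
  V/F = 0.5000: g = 0.13426, g' = -0.7072 → V/F = 0.6898
  V/F = 0.6898: g = 0.00304, g' = -0.6982 → V/F = 0.6942
Converged at V/F = 0.6942.
Compositions from xᵢ = zᵢ/(1+V/F(Kᵢ−1)), yᵢ = Kᵢxᵢ:
  isopentane: x = 0.0913, y = 0.3369
  acetone: x = 0.2018, y = 0.3521
  2-propanol: x = 0.2145, y = 0.1263
  n-heptane: x = 0.1384, y = 0.0619
  toluene: x = 0.3539, y = 0.1228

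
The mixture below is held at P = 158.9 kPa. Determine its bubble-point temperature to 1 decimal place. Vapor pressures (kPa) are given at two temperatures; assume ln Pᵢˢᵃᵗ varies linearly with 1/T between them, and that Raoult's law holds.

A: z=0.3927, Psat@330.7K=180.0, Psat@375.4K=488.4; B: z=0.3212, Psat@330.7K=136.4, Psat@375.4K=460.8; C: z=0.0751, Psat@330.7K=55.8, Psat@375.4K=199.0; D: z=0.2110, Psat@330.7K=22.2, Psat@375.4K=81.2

T = 340.0 K

Bubble-point temperature: ΣzᵢPᵢˢᵃᵗ(T) = P. Interpolate ln Pᵢˢᵃᵗ = aᵢ + bᵢ/T.
  T = 330.7 K: ΣzᵢPᵢˢᵃᵗ = 123.37 kPa
  T = 375.4 K: ΣzᵢPᵢˢᵃᵗ = 371.88 kPa
  T = 353.0 K: ΣzᵢPᵢˢᵃᵗ = 221.16 kPa
  T = 341.9 K: ΣzᵢPᵢˢᵃᵗ = 166.90 kPa
  T = 336.3 K: ΣzᵢPᵢˢᵃᵗ = 143.84 kPa
  T = 339.1 K: ΣzᵢPᵢˢᵃᵗ = 155.03 kPa
Interpolating between 339.1 K and 341.9 K gives T ≈ 340.0 K.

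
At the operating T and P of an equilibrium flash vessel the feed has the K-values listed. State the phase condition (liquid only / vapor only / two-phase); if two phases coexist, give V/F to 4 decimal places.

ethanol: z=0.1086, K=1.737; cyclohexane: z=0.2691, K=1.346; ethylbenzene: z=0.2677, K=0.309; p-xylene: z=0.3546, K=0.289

ΣzᵢKᵢ = 0.7360; Σzᵢ/Kᵢ = 2.3558.
Since ΣzᵢKᵢ < 1 the mixture is below its bubble point — single liquid phase.

liquid only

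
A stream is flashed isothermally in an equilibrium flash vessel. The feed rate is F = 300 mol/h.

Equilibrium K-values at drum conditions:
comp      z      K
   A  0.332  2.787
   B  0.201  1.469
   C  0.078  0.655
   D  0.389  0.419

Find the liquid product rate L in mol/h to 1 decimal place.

L = 130.6 mol/h

Let β = V/F and solve Σ zᵢ(Kᵢ−1)/(1+β(Kᵢ−1)) = 0.
g(0) = ΣzᵢKᵢ − 1 = 0.435 and g(1) = 1 − Σzᵢ/Kᵢ = -0.303, so a root lies in (0, 1).
Iterate (Newton) starting at β = 0.55:
  β = 0.550: g = 0.0088, g' = -0.595 → β = 0.565
Converged at β = 0.565.
Then V = β·F = 0.5648·300 = 169.4 mol/h and L = F − V = 130.6 mol/h.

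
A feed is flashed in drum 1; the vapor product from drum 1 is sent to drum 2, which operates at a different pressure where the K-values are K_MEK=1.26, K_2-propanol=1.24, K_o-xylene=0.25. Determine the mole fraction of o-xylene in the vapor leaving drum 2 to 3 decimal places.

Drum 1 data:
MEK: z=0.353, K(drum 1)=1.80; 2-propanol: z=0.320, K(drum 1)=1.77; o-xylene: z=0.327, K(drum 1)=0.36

Drum 1:
Material balance + equilibrium reduce to Σ zᵢ(Kᵢ−1)/(1+ψ₁(Kᵢ−1)) = 0.
Check two-phase: ΣzᵢKᵢ = 1.320 > 1 and Σzᵢ/Kᵢ = 1.285 > 1, so g(0) = 0.320 > 0 and g(1) = -0.285 < 0.
Newton–Raphson from ψ₁ = 0.5:
  ψ₁ = 0.500: g = 0.0719, g' = -0.504 → ψ₁ = 0.643
  ψ₁ = 0.643: g = -0.0041, g' = -0.570 → ψ₁ = 0.635
Converged at ψ₁ = 0.635.
Drum-1 compositions:
  MEK: x = 0.234, y = 0.421
  2-propanol: x = 0.215, y = 0.380
  o-xylene: x = 0.551, y = 0.198
Drum-2 feed = drum-1 vapor: z₂ = (0.4213, 0.3803, 0.1984).
Drum 2:
Material balance + equilibrium reduce to Σ zᵢ(Kᵢ−1)/(1+ψ₂(Kᵢ−1)) = 0.
Feasibility: ΣzᵢKᵢ = 1.052, Σzᵢ/Kᵢ = 1.435 — both > 1, two phases present.
Iterate (Newton) starting at ψ₂ = 0.43:
  ψ₂ = 0.430: g = -0.0384, g' = -0.284 → ψ₂ = 0.295
  ψ₂ = 0.295: g = -0.0041, g' = -0.228 → ψ₂ = 0.277
Converged at ψ₂ = 0.277.
  MEK: x = 0.393, y = 0.495
  2-propanol: x = 0.357, y = 0.442
  o-xylene: x = 0.250, y = 0.063

y_o-xylene (drum 2) = 0.063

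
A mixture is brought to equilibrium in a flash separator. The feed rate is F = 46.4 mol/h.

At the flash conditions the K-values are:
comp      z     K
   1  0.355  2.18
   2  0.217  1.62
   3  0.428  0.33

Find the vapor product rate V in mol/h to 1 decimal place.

V = 18.6 mol/h

Material balance + equilibrium reduce to Σ zᵢ(Kᵢ−1)/(1+V/F(Kᵢ−1)) = 0.
g(0) = ΣzᵢKᵢ − 1 = 0.267 and g(1) = 1 − Σzᵢ/Kᵢ = -0.594, so a root lies in (0, 1).
Iterate (Newton) starting at V/F = 0.32:
  V/F = 0.320: g = 0.0513, g' = -0.630 → V/F = 0.401
Converged at V/F = 0.401.
Then V = V/F·F = 0.4010·46.4 = 18.6 mol/h and L = F − V = 27.8 mol/h.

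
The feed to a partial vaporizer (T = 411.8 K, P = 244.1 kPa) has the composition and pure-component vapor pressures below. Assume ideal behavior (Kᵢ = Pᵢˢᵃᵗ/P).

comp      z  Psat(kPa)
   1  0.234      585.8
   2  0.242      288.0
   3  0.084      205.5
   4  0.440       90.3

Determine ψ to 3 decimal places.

ψ = 0.138

Raoult's law: Kᵢ = Pᵢˢᵃᵗ/P = Pᵢˢᵃᵗ/244.1.
  K_1 = 585.8/244.1 = 2.39984, K_2 = 288.0/244.1 = 1.17984, K_3 = 205.5/244.1 = 0.84187, K_4 = 90.3/244.1 = 0.36993
Material balance + equilibrium reduce to Σ zᵢ(Kᵢ−1)/(1+ψ(Kᵢ−1)) = 0.
Check two-phase: ΣzᵢKᵢ = 1.081 > 1 and Σzᵢ/Kᵢ = 1.592 > 1, so g(0) = 0.081 > 0 and g(1) = -0.592 < 0.
Newton iteration, ψ⁰ = 0.5:
  ψ = 0.500: g = -0.1865, g' = -0.540 → ψ = 0.155
  ψ = 0.155: g = -0.0091, g' = -0.534 → ψ = 0.137
  ψ = 0.137: g = 0.0001, g' = -0.541 → ψ = 0.138
Converged at ψ = 0.138.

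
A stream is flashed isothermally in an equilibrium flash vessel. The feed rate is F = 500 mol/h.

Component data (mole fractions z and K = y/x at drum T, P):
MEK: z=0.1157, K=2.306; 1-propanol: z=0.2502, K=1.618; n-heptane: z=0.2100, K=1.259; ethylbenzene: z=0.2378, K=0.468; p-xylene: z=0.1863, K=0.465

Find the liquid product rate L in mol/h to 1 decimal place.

Rachford–Rice: g(ψ) = Σ zᵢ(Kᵢ−1)/(1+ψ(Kᵢ−1)) = 0.
Check two-phase: ΣzᵢKᵢ = 1.1339 > 1 and Σzᵢ/Kᵢ = 1.2804 > 1, so g(0) = 0.1339 > 0 and g(1) = -0.2804 < 0.
Newton–Raphson from ψ = 0.57:
  ψ = 0.5700: g = -0.07661, g' = -0.3768 → ψ = 0.3667
  ψ = 0.3667: g = -0.00326, g' = -0.3519 → ψ = 0.3574
Converged at ψ = 0.3574.
Then V = ψ·F = 0.3574·500 = 178.7 mol/h and L = F − V = 321.3 mol/h.

L = 321.3 mol/h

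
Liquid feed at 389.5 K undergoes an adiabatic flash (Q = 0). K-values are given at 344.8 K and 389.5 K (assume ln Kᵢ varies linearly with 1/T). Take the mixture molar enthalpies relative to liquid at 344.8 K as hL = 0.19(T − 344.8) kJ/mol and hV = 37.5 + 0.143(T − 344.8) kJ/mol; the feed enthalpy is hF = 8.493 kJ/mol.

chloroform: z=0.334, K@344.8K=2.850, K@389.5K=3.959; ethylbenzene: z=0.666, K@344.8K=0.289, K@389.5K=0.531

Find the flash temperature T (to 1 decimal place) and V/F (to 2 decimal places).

Adiabatic flash: solve Rachford–Rice at each trial T, then check hF = ψ·hV(T) + (1−ψ)·hL(T).
  T = 344.8 K: K = (2.850, 0.289), RR gives ψ = 0.110, H_out = 4.116 kJ/mol
  T = 389.5 K: K = (3.959, 0.531), RR gives ψ = 0.487, H_out = 25.735 kJ/mol
  T = 367.1 K: K = (3.392, 0.399), RR gives ψ = 0.277, H_out = 14.337 kJ/mol
  T = 356.0 K: K = (3.119, 0.341), RR gives ψ = 0.193, H_out = 9.258 kJ/mol
  T = 350.4 K: K = (2.983, 0.315), RR gives ψ = 0.151, H_out = 6.705 kJ/mol
  T = 353.2 K: K = (3.051, 0.328), RR gives ψ = 0.172, H_out = 7.984 kJ/mol
  T = 354.6 K: K = (3.085, 0.335), RR gives ψ = 0.182, H_out = 8.621 kJ/mol
Linear interpolation between T = 353.2 (H_out = 7.984) and T = 354.6 (H_out = 8.621) on hF = 8.493 gives T ≈ 354.3 K, at which ψ = 0.18.

T = 354.3 K, V/F = 0.18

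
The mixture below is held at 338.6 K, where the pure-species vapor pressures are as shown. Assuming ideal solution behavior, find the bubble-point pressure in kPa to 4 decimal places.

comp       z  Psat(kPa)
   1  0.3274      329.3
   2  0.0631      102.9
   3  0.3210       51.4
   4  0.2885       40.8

At the bubble point ψ → 0, so ΣzᵢKᵢ = 1 with Kᵢ = Pᵢˢᵃᵗ/P ⇒ P = ΣzᵢPᵢˢᵃᵗ.
P = 0.3274·329.3 + 0.0631·102.9 + 0.3210·51.4 + 0.2885·40.8 = 142.5760 kPa

Pbub = 142.5760 kPa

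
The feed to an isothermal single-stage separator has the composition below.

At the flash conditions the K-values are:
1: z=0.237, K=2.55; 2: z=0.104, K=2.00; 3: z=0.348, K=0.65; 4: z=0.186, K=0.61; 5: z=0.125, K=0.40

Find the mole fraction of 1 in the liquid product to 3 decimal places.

x_1 = 0.155

Material balance + equilibrium reduce to Σ zᵢ(Kᵢ−1)/(1+β(Kᵢ−1)) = 0.
Feasibility: ΣzᵢKᵢ = 1.202, Σzᵢ/Kᵢ = 1.298 — both > 1, two phases present.
Newton–Raphson from β = 0.61:
  β = 0.610: g = -0.1149, g' = -0.420 → β = 0.336
  β = 0.336: g = 0.0037, g' = -0.467 → β = 0.344
Converged at β = 0.344.
Compositions from xᵢ = zᵢ/(1+β(Kᵢ−1)), yᵢ = Kᵢxᵢ:
  1: x = 0.155, y = 0.394
  2: x = 0.077, y = 0.155
  3: x = 0.396, y = 0.257
  4: x = 0.215, y = 0.131
  5: x = 0.158, y = 0.063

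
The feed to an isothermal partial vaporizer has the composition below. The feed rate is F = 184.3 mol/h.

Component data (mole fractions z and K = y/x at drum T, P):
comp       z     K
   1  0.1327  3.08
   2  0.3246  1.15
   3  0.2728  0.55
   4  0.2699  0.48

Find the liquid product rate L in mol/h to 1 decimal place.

L = 165.9 mol/h

Material balance + equilibrium reduce to Σ zᵢ(Kᵢ−1)/(1+ψ(Kᵢ−1)) = 0.
Check two-phase: ΣzᵢKᵢ = 1.0616 > 1 and Σzᵢ/Kᵢ = 1.3836 > 1, so g(0) = 0.0616 > 0 and g(1) = -0.3836 < 0.
Newton iteration, ψ⁰ = 0.5:
  ψ = 0.5000: g = -0.16746, g' = -0.3695 → ψ = 0.0468
  ψ = 0.0468: g = 0.03063, g' = -0.6183 → ψ = 0.0963
  ψ = 0.0963: g = 0.00186, g' = -0.5468 → ψ = 0.0997
  ψ = 0.0997: g = 0.00001, g' = -0.5426 → ψ = 0.0998
Converged at ψ = 0.0998.
Then V = ψ·F = 0.0998·184.3 = 18.4 mol/h and L = F − V = 165.9 mol/h.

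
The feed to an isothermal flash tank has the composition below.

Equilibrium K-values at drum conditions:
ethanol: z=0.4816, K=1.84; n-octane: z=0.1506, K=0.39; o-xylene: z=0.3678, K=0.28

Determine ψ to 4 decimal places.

ψ = 0.0826

Material balance + equilibrium reduce to Σ zᵢ(Kᵢ−1)/(1+ψ(Kᵢ−1)) = 0.
Feasibility: ΣzᵢKᵢ = 1.0479, Σzᵢ/Kᵢ = 1.9615 — both > 1, two phases present.
Newton iteration, ψ⁰ = 0.5:
  ψ = 0.5000: g = -0.26107, g' = -0.7500 → ψ = 0.1519
  ψ = 0.1519: g = -0.03983, g' = -0.5757 → ψ = 0.0827
  ψ = 0.0827: g = -0.00009, g' = -0.5748 → ψ = 0.0826
Converged at ψ = 0.0826.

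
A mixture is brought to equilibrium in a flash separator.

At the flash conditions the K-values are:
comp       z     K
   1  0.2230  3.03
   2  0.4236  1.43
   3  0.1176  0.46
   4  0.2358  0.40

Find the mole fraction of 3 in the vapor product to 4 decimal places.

Iterate (Newton) starting at ψ = 0.54:
  ψ = 0.5400: g = 0.06485, g' = -0.5148 → ψ = 0.6660
  ψ = 0.6660: g = -0.00072, g' = -0.5326 → ψ = 0.6646
Converged at ψ = 0.6646.
Compositions from xᵢ = zᵢ/(1+ψ(Kᵢ−1)), yᵢ = Kᵢxᵢ:
  1: x = 0.0949, y = 0.2876
  2: x = 0.3294, y = 0.4711
  3: x = 0.1834, y = 0.0844
  4: x = 0.3922, y = 0.1569

y_3 = 0.0844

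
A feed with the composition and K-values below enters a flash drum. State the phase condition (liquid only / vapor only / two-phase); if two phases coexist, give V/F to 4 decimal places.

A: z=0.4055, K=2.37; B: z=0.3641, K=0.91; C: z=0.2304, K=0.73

vapor only

ΣzᵢKᵢ = 1.4606; Σzᵢ/Kᵢ = 0.8868.
Since Σzᵢ/Kᵢ < 1 the mixture is above its dew point — single vapor phase.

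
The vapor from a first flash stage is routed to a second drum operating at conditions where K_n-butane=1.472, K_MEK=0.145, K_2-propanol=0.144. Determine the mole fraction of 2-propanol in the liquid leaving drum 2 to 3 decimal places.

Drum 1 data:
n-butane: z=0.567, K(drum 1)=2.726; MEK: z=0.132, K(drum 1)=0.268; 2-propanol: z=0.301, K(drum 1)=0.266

Drum 1:
Material balance + equilibrium reduce to Σ zᵢ(Kᵢ−1)/(1+ψ₁(Kᵢ−1)) = 0.
Check two-phase: ΣzᵢKᵢ = 1.661 > 1 and Σzᵢ/Kᵢ = 1.832 > 1, so g(0) = 0.661 > 0 and g(1) = -0.832 < 0.
Newton–Raphson from ψ₁ = 0.42:
  ψ₁ = 0.420: g = 0.1084, g' = -1.054 → ψ₁ = 0.523
  ψ₁ = 0.523: g = -0.0007, g' = -1.079 → ψ₁ = 0.522
Converged at ψ₁ = 0.522.
Drum-1 compositions:
  n-butane: x = 0.298, y = 0.813
  MEK: x = 0.214, y = 0.057
  2-propanol: x = 0.488, y = 0.130
Drum-2 feed = drum-1 vapor: z₂ = (0.8129, 0.0573, 0.1298).
Drum 2:
Iterate (Newton) starting at ψ₂ = 0.5:
  ψ₂ = 0.500: g = 0.0306, g' = -0.537 → ψ₂ = 0.557
  ψ₂ = 0.557: g = -0.0021, g' = -0.614 → ψ₂ = 0.554
Converged at ψ₂ = 0.554.
  n-butane: x = 0.644, y = 0.949
  MEK: x = 0.109, y = 0.016
  2-propanol: x = 0.247, y = 0.036

x_2-propanol (drum 2) = 0.247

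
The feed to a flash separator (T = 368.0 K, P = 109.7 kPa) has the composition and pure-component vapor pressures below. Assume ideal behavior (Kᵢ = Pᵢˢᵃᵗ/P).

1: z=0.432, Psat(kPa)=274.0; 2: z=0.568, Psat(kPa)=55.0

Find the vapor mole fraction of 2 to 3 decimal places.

Raoult's law: Kᵢ = Pᵢˢᵃᵗ/P = Pᵢˢᵃᵗ/109.7.
  K_1 = 274.0/109.7 = 2.49772, K_2 = 55.0/109.7 = 0.50137
Material balance + equilibrium reduce to Σ zᵢ(Kᵢ−1)/(1+V/F(Kᵢ−1)) = 0.
Feasibility: ΣzᵢKᵢ = 1.364, Σzᵢ/Kᵢ = 1.306 — both > 1, two phases present.
Binary case is linear: z₁(K₁−1)(1+V/F(K₂−1)) + z₂(K₂−1)(1+V/F(K₁−1)) = 0
⇒ V/F = [z₁(K₁−1)+z₂(K₂−1)] / [−(K₁−1)(K₂−1)] = 0.3638/0.7468 = 0.487
Compositions from xᵢ = zᵢ/(1+V/F(Kᵢ−1)), yᵢ = Kᵢxᵢ:
  1: x = 0.250, y = 0.624
  2: x = 0.750, y = 0.376

y_2 = 0.376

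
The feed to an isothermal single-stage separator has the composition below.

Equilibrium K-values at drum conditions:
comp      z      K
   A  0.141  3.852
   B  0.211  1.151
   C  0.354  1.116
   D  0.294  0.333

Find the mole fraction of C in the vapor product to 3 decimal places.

y_C = 0.378

Material balance + equilibrium reduce to Σ zᵢ(Kᵢ−1)/(1+β(Kᵢ−1)) = 0.
g(0) = ΣzᵢKᵢ − 1 = 0.279 and g(1) = 1 − Σzᵢ/Kᵢ = -0.420, so a root lies in (0, 1).
Newton–Raphson from β = 0.31:
  β = 0.310: g = 0.0363, g' = -0.540 → β = 0.377
  β = 0.377: g = 0.0012, g' = -0.508 → β = 0.380
Converged at β = 0.380.
Compositions from xᵢ = zᵢ/(1+β(Kᵢ−1)), yᵢ = Kᵢxᵢ:
  A: x = 0.068, y = 0.261
  B: x = 0.200, y = 0.230
  C: x = 0.339, y = 0.378
  D: x = 0.394, y = 0.131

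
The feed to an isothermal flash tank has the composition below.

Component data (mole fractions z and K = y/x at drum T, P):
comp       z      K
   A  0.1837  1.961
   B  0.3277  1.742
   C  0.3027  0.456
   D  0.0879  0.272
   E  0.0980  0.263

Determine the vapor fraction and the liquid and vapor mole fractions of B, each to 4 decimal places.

ψ = 0.2305, x_B = 0.2798, y_B = 0.4875

Newton iteration, ψ⁰ = 0.5:
  ψ = 0.5000: g = -0.14459, g' = -0.5911 → ψ = 0.2554
  ψ = 0.2554: g = -0.01265, g' = -0.5088 → ψ = 0.2305
Converged at ψ = 0.2305.
Compositions from xᵢ = zᵢ/(1+ψ(Kᵢ−1)), yᵢ = Kᵢxᵢ:
  A: x = 0.1504, y = 0.2949
  B: x = 0.2798, y = 0.4875
  C: x = 0.3461, y = 0.1578
  D: x = 0.1056, y = 0.0287
  E: x = 0.1181, y = 0.0310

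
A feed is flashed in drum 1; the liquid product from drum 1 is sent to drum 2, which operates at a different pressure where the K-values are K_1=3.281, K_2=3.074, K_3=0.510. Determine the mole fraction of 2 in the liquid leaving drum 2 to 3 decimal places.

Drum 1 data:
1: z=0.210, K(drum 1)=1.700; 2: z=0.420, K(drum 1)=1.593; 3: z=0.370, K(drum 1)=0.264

Drum 1:
Rachford–Rice: g(ψ₁) = Σ zᵢ(Kᵢ−1)/(1+ψ₁(Kᵢ−1)) = 0.
g(0) = ΣzᵢKᵢ − 1 = 0.124 and g(1) = 1 − Σzᵢ/Kᵢ = -0.789, so a root lies in (0, 1).
Iterate (Newton) starting at ψ₁ = 0.57:
  ψ₁ = 0.570: g = -0.1779, g' = -0.730 → ψ₁ = 0.326
  ψ₁ = 0.326: g = -0.0300, g' = -0.519 → ψ₁ = 0.268
  ψ₁ = 0.268: g = -0.0008, g' = -0.494 → ψ₁ = 0.267
Converged at ψ₁ = 0.267.
Drum-1 compositions:
  1: x = 0.177, y = 0.301
  2: x = 0.363, y = 0.578
  3: x = 0.460, y = 0.122
Drum-2 feed = drum-1 liquid: z₂ = (0.1769, 0.3626, 0.4604).
Drum 2:
Newton iteration, ψ₂⁰ = 0.5:
  ψ₂ = 0.500: g = 0.2589, g' = -0.771 → ψ₂ = 0.836
  ψ₂ = 0.836: g = 0.0318, g' = -0.635 → ψ₂ = 0.886
Converged at ψ₂ = 0.886.
  1: x = 0.059, y = 0.192
  2: x = 0.128, y = 0.393
  3: x = 0.814, y = 0.415

x_2 (drum 2) = 0.128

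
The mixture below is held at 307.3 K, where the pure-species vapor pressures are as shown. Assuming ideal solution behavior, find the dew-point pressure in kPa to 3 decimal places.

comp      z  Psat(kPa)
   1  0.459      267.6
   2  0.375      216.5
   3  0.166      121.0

At the dew point ψ → 1, so Σzᵢ/Kᵢ = 1 with Kᵢ = Pᵢˢᵃᵗ/P ⇒ 1/P = Σzᵢ/Pᵢˢᵃᵗ.
1/P = 0.459/267.6 + 0.375/216.5 + 0.166/121.0 = 0.004819 ⇒ P = 207.501 kPa

Pdew = 207.501 kPa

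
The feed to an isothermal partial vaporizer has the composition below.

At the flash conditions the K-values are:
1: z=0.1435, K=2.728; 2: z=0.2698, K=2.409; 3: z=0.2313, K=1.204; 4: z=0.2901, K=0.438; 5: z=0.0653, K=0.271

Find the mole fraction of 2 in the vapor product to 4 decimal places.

y_2 = 0.3354

Rachford–Rice: g(ψ) = Σ zᵢ(Kᵢ−1)/(1+ψ(Kᵢ−1)) = 0.
Check two-phase: ΣzᵢKᵢ = 1.4647 > 1 and Σzᵢ/Kᵢ = 1.2600 > 1, so g(0) = 0.4647 > 0 and g(1) = -0.2600 < 0.
Iterate (Newton) starting at ψ = 0.56:
  ψ = 0.5600: g = 0.06250, g' = -0.5800 → ψ = 0.6678
  ψ = 0.6678: g = -0.00121, g' = -0.6085 → ψ = 0.6658
Converged at ψ = 0.6658.
Compositions from xᵢ = zᵢ/(1+ψ(Kᵢ−1)), yᵢ = Kᵢxᵢ:
  1: x = 0.0667, y = 0.1820
  2: x = 0.1392, y = 0.3354
  3: x = 0.2036, y = 0.2452
  4: x = 0.4635, y = 0.2030
  5: x = 0.1269, y = 0.0344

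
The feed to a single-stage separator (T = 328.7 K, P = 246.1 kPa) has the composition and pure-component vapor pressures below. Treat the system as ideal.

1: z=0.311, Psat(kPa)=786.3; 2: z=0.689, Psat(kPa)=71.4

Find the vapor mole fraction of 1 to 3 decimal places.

y_1 = 0.781

Raoult's law: Kᵢ = Pᵢˢᵃᵗ/P = Pᵢˢᵃᵗ/246.1.
  K_1 = 786.3/246.1 = 3.19504, K_2 = 71.4/246.1 = 0.29013
Material balance + equilibrium reduce to Σ zᵢ(Kᵢ−1)/(1+ψ(Kᵢ−1)) = 0.
g(0) = ΣzᵢKᵢ − 1 = 0.194 and g(1) = 1 − Σzᵢ/Kᵢ = -1.472, so a root lies in (0, 1).
Newton–Raphson from ψ = 0.44:
  ψ = 0.440: g = -0.3640, g' = -1.122 → ψ = 0.116
  ψ = 0.116: g = 0.0117, g' = -1.365 → ψ = 0.124
Converged at ψ = 0.124.
Compositions from xᵢ = zᵢ/(1+ψ(Kᵢ−1)), yᵢ = Kᵢxᵢ:
  1: x = 0.244, y = 0.781
  2: x = 0.756, y = 0.219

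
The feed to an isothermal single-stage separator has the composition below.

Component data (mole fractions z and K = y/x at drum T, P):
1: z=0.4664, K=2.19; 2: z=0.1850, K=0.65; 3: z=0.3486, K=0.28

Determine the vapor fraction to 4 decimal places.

ψ = 0.3243

Material balance + equilibrium reduce to Σ zᵢ(Kᵢ−1)/(1+ψ(Kᵢ−1)) = 0.
Feasibility: ΣzᵢKᵢ = 1.2393, Σzᵢ/Kᵢ = 1.7426 — both > 1, two phases present.
Newton–Raphson from ψ = 0.68:
  ψ = 0.6800: g = -0.26995, g' = -0.9345 → ψ = 0.3911
  ψ = 0.3911: g = -0.04566, g' = -0.6881 → ψ = 0.3248
  ψ = 0.3248: g = -0.00034, g' = -0.6803 → ψ = 0.3243
Converged at ψ = 0.3243.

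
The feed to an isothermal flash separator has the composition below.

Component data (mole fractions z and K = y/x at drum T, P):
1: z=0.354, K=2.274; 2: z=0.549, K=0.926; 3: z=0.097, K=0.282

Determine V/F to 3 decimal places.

V/F = 0.838

Material balance + equilibrium reduce to Σ zᵢ(Kᵢ−1)/(1+V/F(Kᵢ−1)) = 0.
Feasibility: ΣzᵢKᵢ = 1.341, Σzᵢ/Kᵢ = 1.093 — both > 1, two phases present.
Newton iteration, V/F⁰ = 0.5:
  V/F = 0.500: g = 0.1247, g' = -0.339 → V/F = 0.867
  V/F = 0.867: g = -0.0138, g' = -0.484 → V/F = 0.839
  V/F = 0.839: g = -0.0004, g' = -0.454 → V/F = 0.838
Converged at V/F = 0.838.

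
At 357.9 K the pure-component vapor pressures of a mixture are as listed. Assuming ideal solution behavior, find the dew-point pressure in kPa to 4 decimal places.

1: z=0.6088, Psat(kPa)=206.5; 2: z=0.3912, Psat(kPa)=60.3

At the dew point ψ → 1, so Σzᵢ/Kᵢ = 1 with Kᵢ = Pᵢˢᵃᵗ/P ⇒ 1/P = Σzᵢ/Pᵢˢᵃᵗ.
1/P = 0.6088/206.5 + 0.3912/60.3 = 0.0094357 ⇒ P = 105.9800 kPa

Pdew = 105.9800 kPa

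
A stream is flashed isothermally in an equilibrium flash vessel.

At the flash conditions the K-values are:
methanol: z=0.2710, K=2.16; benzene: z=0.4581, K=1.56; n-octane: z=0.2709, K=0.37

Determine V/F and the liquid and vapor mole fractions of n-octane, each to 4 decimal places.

Rachford–Rice: g(V/F) = Σ zᵢ(Kᵢ−1)/(1+V/F(Kᵢ−1)) = 0.
Check two-phase: ΣzᵢKᵢ = 1.4002 > 1 and Σzᵢ/Kᵢ = 1.1513 > 1, so g(0) = 0.4002 > 0 and g(1) = -0.1513 < 0.
Newton–Raphson from V/F = 0.63:
  V/F = 0.6300: g = 0.08828, g' = -0.4958 → V/F = 0.8080
  V/F = 0.8080: g = -0.00875, g' = -0.6114 → V/F = 0.7937
  V/F = 0.7937: g = -0.00010, g' = -0.5979 → V/F = 0.7936
Converged at V/F = 0.7936.
Compositions from xᵢ = zᵢ/(1+V/F(Kᵢ−1)), yᵢ = Kᵢxᵢ:
  methanol: x = 0.1411, y = 0.3048
  benzene: x = 0.3172, y = 0.4948
  n-octane: x = 0.5417, y = 0.2004

V/F = 0.7936, x_n-octane = 0.5417, y_n-octane = 0.2004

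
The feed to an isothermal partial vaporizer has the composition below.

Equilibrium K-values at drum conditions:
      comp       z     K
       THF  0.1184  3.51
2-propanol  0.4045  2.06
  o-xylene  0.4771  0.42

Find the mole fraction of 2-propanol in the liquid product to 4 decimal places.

x_2-propanol = 0.2583

Let β = V/F and solve Σ zᵢ(Kᵢ−1)/(1+β(Kᵢ−1)) = 0.
g(0) = ΣzᵢKᵢ − 1 = 0.4492 and g(1) = 1 − Σzᵢ/Kᵢ = -0.3660, so a root lies in (0, 1).
Newton iteration, β⁰ = 0.5:
  β = 0.5000: g = 0.02229, g' = -0.6592 → β = 0.5338
Converged at β = 0.5338.
Compositions from xᵢ = zᵢ/(1+β(Kᵢ−1)), yᵢ = Kᵢxᵢ:
  THF: x = 0.0506, y = 0.1776
  2-propanol: x = 0.2583, y = 0.5321
  o-xylene: x = 0.6911, y = 0.2903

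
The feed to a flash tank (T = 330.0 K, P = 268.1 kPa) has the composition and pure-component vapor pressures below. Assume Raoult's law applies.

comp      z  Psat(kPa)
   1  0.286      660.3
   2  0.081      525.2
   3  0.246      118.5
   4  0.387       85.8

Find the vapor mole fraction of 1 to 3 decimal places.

Raoult's law: Kᵢ = Pᵢˢᵃᵗ/P = Pᵢˢᵃᵗ/268.1.
  K_1 = 660.3/268.1 = 2.46289, K_2 = 525.2/268.1 = 1.95897, K_3 = 118.5/268.1 = 0.44200, K_4 = 85.8/268.1 = 0.32003
Let ψ = V/F and solve Σ zᵢ(Kᵢ−1)/(1+ψ(Kᵢ−1)) = 0.
Feasibility: ΣzᵢKᵢ = 1.096, Σzᵢ/Kᵢ = 1.923 — both > 1, two phases present.
Newton–Raphson from ψ = 0.5:
  ψ = 0.500: g = -0.2949, g' = -0.796 → ψ = 0.130
  ψ = 0.130: g = -0.0158, g' = -0.796 → ψ = 0.110
Converged at ψ = 0.110.
Compositions from xᵢ = zᵢ/(1+ψ(Kᵢ−1)), yᵢ = Kᵢxᵢ:
  1: x = 0.246, y = 0.607
  2: x = 0.073, y = 0.144
  3: x = 0.262, y = 0.116
  4: x = 0.418, y = 0.134

y_1 = 0.607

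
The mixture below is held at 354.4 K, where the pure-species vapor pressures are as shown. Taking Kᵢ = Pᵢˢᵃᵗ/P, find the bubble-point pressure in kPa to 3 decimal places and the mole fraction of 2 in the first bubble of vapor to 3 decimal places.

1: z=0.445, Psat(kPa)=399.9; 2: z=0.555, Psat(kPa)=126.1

Pbub = 247.941 kPa, y_2 = 0.282

At the bubble point ψ → 0, so ΣzᵢKᵢ = 1 with Kᵢ = Pᵢˢᵃᵗ/P ⇒ P = ΣzᵢPᵢˢᵃᵗ.
P = 0.445·399.9 + 0.555·126.1 = 247.941 kPa
yᵢ = zᵢPᵢˢᵃᵗ/P ⇒ y_2 = 0.555·126.1/247.941 = 0.282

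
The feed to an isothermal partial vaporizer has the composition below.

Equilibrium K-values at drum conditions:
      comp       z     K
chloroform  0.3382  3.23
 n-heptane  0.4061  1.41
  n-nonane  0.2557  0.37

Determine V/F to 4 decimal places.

V/F = 0.9005

Rachford–Rice: g(V/F) = Σ zᵢ(Kᵢ−1)/(1+V/F(Kᵢ−1)) = 0.
g(0) = ΣzᵢKᵢ − 1 = 0.7596 and g(1) = 1 − Σzᵢ/Kᵢ = -0.0838, so a root lies in (0, 1).
Newton iteration, V/F⁰ = 0.5:
  V/F = 0.5000: g = 0.25959, g' = -0.6393 → V/F = 0.9061
  V/F = 0.9061: g = -0.00427, g' = -0.7716 → V/F = 0.9005
Converged at V/F = 0.9005.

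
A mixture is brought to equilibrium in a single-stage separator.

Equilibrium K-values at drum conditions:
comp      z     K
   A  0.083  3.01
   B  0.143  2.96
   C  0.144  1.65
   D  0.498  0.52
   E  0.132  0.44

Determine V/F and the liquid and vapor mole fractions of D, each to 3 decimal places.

V/F = 0.285, x_D = 0.577, y_D = 0.300

Rachford–Rice: g(V/F) = Σ zᵢ(Kᵢ−1)/(1+V/F(Kᵢ−1)) = 0.
g(0) = ΣzᵢKᵢ − 1 = 0.228 and g(1) = 1 − Σzᵢ/Kᵢ = -0.421, so a root lies in (0, 1).
Iterate (Newton) starting at V/F = 0.5:
  V/F = 0.500: g = -0.1218, g' = -0.537 → V/F = 0.273
  V/F = 0.273: g = 0.0074, g' = -0.626 → V/F = 0.285
Converged at V/F = 0.285.
Compositions from xᵢ = zᵢ/(1+V/F(Kᵢ−1)), yᵢ = Kᵢxᵢ:
  A: x = 0.053, y = 0.159
  B: x = 0.092, y = 0.272
  C: x = 0.121, y = 0.200
  D: x = 0.577, y = 0.300
  E: x = 0.157, y = 0.069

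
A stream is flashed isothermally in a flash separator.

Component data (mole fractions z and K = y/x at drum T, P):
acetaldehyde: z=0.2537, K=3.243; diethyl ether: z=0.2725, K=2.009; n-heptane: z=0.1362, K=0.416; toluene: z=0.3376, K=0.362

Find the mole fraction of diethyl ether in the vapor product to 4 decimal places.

y_diethyl ether = 0.3571

Iterate (Newton) starting at ψ = 0.39:
  ψ = 0.3900: g = 0.11111, g' = -0.8274 → ψ = 0.5243
  ψ = 0.5243: g = 0.00306, g' = -0.7950 → ψ = 0.5281
Converged at ψ = 0.5281.
Compositions from xᵢ = zᵢ/(1+ψ(Kᵢ−1)), yᵢ = Kᵢxᵢ:
  acetaldehyde: x = 0.1161, y = 0.3766
  diethyl ether: x = 0.1778, y = 0.3571
  n-heptane: x = 0.1969, y = 0.0819
  toluene: x = 0.5092, y = 0.1843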